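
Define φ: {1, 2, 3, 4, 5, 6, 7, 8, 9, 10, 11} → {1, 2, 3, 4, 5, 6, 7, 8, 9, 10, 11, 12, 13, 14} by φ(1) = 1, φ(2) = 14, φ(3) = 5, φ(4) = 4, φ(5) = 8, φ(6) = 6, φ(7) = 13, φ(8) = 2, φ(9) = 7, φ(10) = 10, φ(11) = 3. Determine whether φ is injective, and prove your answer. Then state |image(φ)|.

11

The values φ(1), …, φ(11) are 1, 14, 5, 4, 8, 6, 13, 2, 7, 10, 3 — all distinct.
So φ(x_1) = φ(x_2) only when x_1 = x_2, and φ is injective.
The image of φ is {1, 2, 3, 4, 5, 6, 7, 8, 10, 13, 14}, which has 11 elements.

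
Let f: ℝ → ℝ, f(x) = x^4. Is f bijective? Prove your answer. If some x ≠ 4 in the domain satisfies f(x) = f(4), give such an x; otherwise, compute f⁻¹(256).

f(4) = 256 = (−4)^4 = f(−4) (since 4 is even), with 4 ≠ −4. So f is not injective, hence not bijective.
For the follow-up, such an x exists: taking x = −4 ∈ ℝ gives f(−4) = 256 = f(4) with −4 ≠ 4.

-4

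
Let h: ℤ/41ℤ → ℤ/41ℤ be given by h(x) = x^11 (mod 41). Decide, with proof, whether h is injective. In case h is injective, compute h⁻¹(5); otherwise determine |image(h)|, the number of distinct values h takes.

Since 41 is prime, the nonzero elements of ℤ/41ℤ form a cyclic group of order 40.
As gcd(11, 40) = 1, raising to the 11th power is a bijection on this group: if u^11 ≡ v^11 then (uv^{−1})^11 = 1, and the only element of order dividing gcd(11, 40) = 1 is 1, so u = v.
With h(0) = 0 this makes h injective on all of ℤ/41ℤ, hence bijective (finite equal-size domain and codomain). In particular h is injective.
Since h is injective, we find the preimage of 5. The inverse of x ↦ x^11 on (ℤ/41ℤ)^× is x ↦ x^11, because 11·11 = 121 = 3·40 + 1 ≡ 1 (mod 40) and x^{40} = 1 for x ≠ 0 (Fermat). So h⁻¹(5) = 5^11 mod 41.
Repeated squaring mod 41: 5^1 ≡ 5, 5^2 ≡ 5² = 25, 5^4 ≡ 25² = 625 ≡ 10, 5^8 ≡ 10² = 100 ≡ 18. Since 11 = 8 + 2 + 1, 5^11 ≡ 18·25·5: 18·25 = 450 ≡ 40, then 40·5 = 200 ≡ 36. So 5^11 ≡ 36 (mod 41).
Hence h⁻¹(5) = 36.

36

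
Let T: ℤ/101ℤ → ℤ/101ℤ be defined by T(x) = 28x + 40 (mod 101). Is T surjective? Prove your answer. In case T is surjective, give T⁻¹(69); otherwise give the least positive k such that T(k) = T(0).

84

Since gcd(28, 101) = 1, 28 is invertible modulo 101. Euclid's algorithm: 101 = 3·28 + 17, 28 = 1·17 + 11, 17 = 1·11 + 6, 11 = 1·6 + 5, 6 = 1·5 + 1; back-substituting gives 1 = 83·28 − 23·101, so 28⁻¹ ≡ 83 (mod 101).
Then y ↦ 83(y − 40) is a two-sided inverse to T, so every y ∈ ℤ/101ℤ has a preimage.
Therefore T is surjective.
Since T is surjective, we compute T⁻¹(69): solve 28x + 40 ≡ 69 (mod 101), i.e. 28x ≡ 29 (mod 101).
Multiplying by 28⁻¹ = 83 gives x ≡ 83·29 = 2407 = 23·101 + 84 ≡ 84 (mod 101).
Check: T(84) = 28·84 + 40 = 2392 = 23·101 + 69 ≡ 69 (mod 101).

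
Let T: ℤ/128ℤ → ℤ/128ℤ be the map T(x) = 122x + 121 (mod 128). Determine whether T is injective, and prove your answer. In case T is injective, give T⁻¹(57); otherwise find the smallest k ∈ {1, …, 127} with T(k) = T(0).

We have gcd(122, 128) = 2 > 1. Taking x_1 = 0 and x_2 = 64: T(0) = 121 and T(64) = 122·64 + 121 = 7929 ≡ 121 (mod 128).
So T(0) = T(64) while 0 ≠ 64, hence T is not injective.
Since T is not injective, we find the least positive k with T(k) = T(0): this means 122k ≡ 0 (mod 128), i.e. 128 ∣ 122k. Since gcd(122, 128) = 2, dividing through by 2 this holds exactly when 64 ∣ 61k, and as gcd(61, 64) = 1, exactly when 64 ∣ k.
The smallest positive such k is 64.

64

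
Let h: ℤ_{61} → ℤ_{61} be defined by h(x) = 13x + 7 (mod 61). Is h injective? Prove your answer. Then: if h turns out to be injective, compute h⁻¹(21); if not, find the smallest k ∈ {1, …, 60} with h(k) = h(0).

48

Recall that injectivity means: for all s, t in the domain, h(s) = h(t) implies s = t.
If h(s) = h(t), then 13s ≡ 13t (mod 61). Because gcd(13, 61) = 1, we may cancel 13 to get s ≡ t (mod 61).
So h is injective.
We now compute 13⁻¹ mod 61 explicitly. Euclid's algorithm: 61 = 4·13 + 9, 13 = 1·9 + 4, 9 = 2·4 + 1; back-substituting gives 1 = 47·13 − 10·61, so 13⁻¹ ≡ 47 (mod 61).
Since h is injective, we find h⁻¹(21): we need 13x ≡ 21 − 7 ≡ 14 (mod 61). Using 13⁻¹ = 47: x ≡ 47·14 = 658 = 10·61 + 48, so x = 48.
Check: h(48) = 13·48 + 7 = 631 = 10·61 + 21 ≡ 21 (mod 61).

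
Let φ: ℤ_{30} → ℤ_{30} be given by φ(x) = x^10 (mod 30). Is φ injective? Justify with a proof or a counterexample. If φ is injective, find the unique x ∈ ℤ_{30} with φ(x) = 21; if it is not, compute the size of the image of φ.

12

φ(2): Repeated squaring mod 30: 2^1 ≡ 2, 2^2 ≡ 2² = 4, 2^4 ≡ 4² = 16, 2^8 ≡ 16² = 256 ≡ 16. Since 10 = 8 + 2, 2^10 ≡ 16·4: 16·4 = 64 ≡ 4. So 2^10 ≡ 4 (mod 30).
φ(8): Repeated squaring mod 30: 8^1 ≡ 8, 8^2 ≡ 8² = 64 ≡ 4, 8^4 ≡ 4² = 16, 8^8 ≡ 16² = 256 ≡ 16. Since 10 = 8 + 2, 8^10 ≡ 16·4: 16·4 = 64 ≡ 4. So 8^10 ≡ 4 (mod 30).
So φ(2) = φ(8) = 4 while 2 ≠ 8, so φ is not injective.
Since φ is not injective, we determine |image(φ)|. Computing x^10 mod 30 for each x (by repeated squaring, reducing mod 30 at every step), the values φ(0), φ(1), …, φ(29) are: 0, 1, 4, 9, 16, 25, 6, 19, 4, 21, 10, 1, 24, 19, 16, 15, 16, 19, 24, 1, 10, 21, 4, 19, 6, 25, 16, 9, 4, 1.
The distinct values are {0, 1, 4, 6, 9, 10, 15, 16, 19, 21, 24, 25}; there are 12 of them.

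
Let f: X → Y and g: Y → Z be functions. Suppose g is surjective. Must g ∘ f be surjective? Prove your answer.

not surjective

No. Take X = {1}, Y = Z = {1, 2, 3, 4}, f(1) = 1, and g = identity (surjective).
Then (g ∘ f)(1) = 1, and 4 ∈ Z has no preimage under g ∘ f, so g ∘ f is not surjective.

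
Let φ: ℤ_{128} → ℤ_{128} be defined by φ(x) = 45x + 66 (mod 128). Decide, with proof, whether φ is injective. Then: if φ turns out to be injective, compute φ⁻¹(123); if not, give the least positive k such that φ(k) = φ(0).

If φ(u) = φ(v), then 45u ≡ 45v (mod 128). Because gcd(45, 128) = 1, we may cancel 45 to get u ≡ v (mod 128).
Therefore φ is injective.
We now compute 45⁻¹ mod 128 explicitly. Euclid's algorithm: 128 = 2·45 + 38, 45 = 1·38 + 7, 38 = 5·7 + 3, 7 = 2·3 + 1; back-substituting gives 1 = 37·45 − 13·128, so 45⁻¹ ≡ 37 (mod 128).
Since φ is injective, we compute φ⁻¹(123): solve 45x + 66 ≡ 123 (mod 128), i.e. 45x ≡ 57 (mod 128).
Multiplying by 45⁻¹ = 37 gives x ≡ 37·57 = 2109 = 16·128 + 61 ≡ 61 (mod 128).
Check: φ(61) = 45·61 + 66 = 2811 = 21·128 + 123 ≡ 123 (mod 128).

61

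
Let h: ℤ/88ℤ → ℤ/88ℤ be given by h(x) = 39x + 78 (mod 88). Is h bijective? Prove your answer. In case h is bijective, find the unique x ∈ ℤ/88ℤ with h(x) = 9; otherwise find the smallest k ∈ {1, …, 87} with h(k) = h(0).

5

Suppose h(x_1) = h(x_2) in ℤ/88ℤ. Then 39x_1 + 78 ≡ 39x_2 + 78 (mod 88), therefore 39(x_1 − x_2) ≡ 0 (mod 88).
Since gcd(39, 88) = 1, 39 is invertible modulo 88, thus x_1 − x_2 ≡ 0 (mod 88), i.e. x_1 = x_2.
We now compute 39⁻¹ mod 88 explicitly. Euclid's algorithm: 88 = 2·39 + 10, 39 = 3·10 + 9, 10 = 1·9 + 1; back-substituting gives 1 = 79·39 − 35·88, so 39⁻¹ ≡ 79 (mod 88).
Then y ↦ 79(y − 78) is a two-sided inverse to h, so every y ∈ ℤ/88ℤ has a preimage.
Thus h is bijective.
Since h is bijective, we compute h⁻¹(9): solve 39x + 78 ≡ 9 (mod 88), i.e. 39x ≡ 19 (mod 88).
Multiplying by 39⁻¹ = 79 gives x ≡ 79·19 = 1501 = 17·88 + 5 ≡ 5 (mod 88).
Check: h(5) = 39·5 + 78 = 273 = 3·88 + 9 ≡ 9 (mod 88).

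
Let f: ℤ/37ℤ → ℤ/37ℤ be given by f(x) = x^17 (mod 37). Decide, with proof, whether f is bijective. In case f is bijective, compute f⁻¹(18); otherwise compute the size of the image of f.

2

Since 37 is prime, the nonzero elements of ℤ/37ℤ form a cyclic group of order 36.
As gcd(17, 36) = 1, raising to the 17th power is a bijection on this group: if x_1^17 ≡ x_2^17 then (x_1x_2^{−1})^17 = 1, and the only element of order dividing gcd(17, 36) = 1 is 1, so x_1 = x_2.
With f(0) = 0 this makes f injective on all of ℤ/37ℤ, hence bijective (finite equal-size domain and codomain). In particular f is bijective.
Since f is bijective, we find the preimage of 18. The inverse of x ↦ x^17 on (ℤ/37ℤ)^× is x ↦ x^17, because 17·17 = 289 = 8·36 + 1 ≡ 1 (mod 36) and x^{36} = 1 for x ≠ 0 (Fermat). So f⁻¹(18) = 18^17 mod 37.
Repeated squaring mod 37: 18^1 ≡ 18, 18^2 ≡ 18² = 324 ≡ 28, 18^4 ≡ 28² = 784 ≡ 7, 18^8 ≡ 7² = 49 ≡ 12, 18^16 ≡ 12² = 144 ≡ 33. Since 17 = 16 + 1, 18^17 ≡ 33·18: 33·18 = 594 ≡ 2. So 18^17 ≡ 2 (mod 37).
Hence f⁻¹(18) = 2.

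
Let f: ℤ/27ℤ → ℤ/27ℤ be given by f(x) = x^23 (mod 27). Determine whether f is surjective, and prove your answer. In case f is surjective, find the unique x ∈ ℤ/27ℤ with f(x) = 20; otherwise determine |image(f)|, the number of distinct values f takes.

19

f(0) = 0^23 = 0.
f(3): Repeated squaring mod 27: 3^1 ≡ 3, 3^2 ≡ 3² = 9, 3^4 ≡ 9² = 81 ≡ 0, 3^8 ≡ 0² = 0, 3^16 ≡ 0² = 0. Since 23 = 16 + 4 + 2 + 1, 3^23 ≡ 0·0·9·3: 0·0 = 0, then 0·9 = 0, then 0·3 = 0. So 3^23 ≡ 0 (mod 27).
So f(0) = f(3) = 0 while 0 ≠ 3, thus f is not injective.
A non-injective map from the 27-element set ℤ/27ℤ to itself takes at most 26 distinct values, so it cannot be surjective. Thus f is not surjective.
Since f is not surjective, we determine |image(f)|. Computing x^23 mod 27 for each x (by repeated squaring, reducing mod 27 at every step), the values f(0), f(1), …, f(26) are: 0, 1, 5, 0, 25, 20, 0, 13, 17, 0, 19, 23, 0, 16, 11, 0, 4, 8, 0, 10, 14, 0, 7, 2, 0, 22, 26.
The distinct values are {0, 1, 2, 4, 5, 7, 8, 10, 11, 13, 14, 16, 17, 19, 20, 22, 23, 25, 26}; there are 19 of them.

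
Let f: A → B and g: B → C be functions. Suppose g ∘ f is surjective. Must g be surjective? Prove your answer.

surjective

Let c ∈ C. Since g ∘ f is surjective, some a ∈ A has g(f(a)) = c. Then b = f(a) ∈ B satisfies g(b) = c. So g is surjective.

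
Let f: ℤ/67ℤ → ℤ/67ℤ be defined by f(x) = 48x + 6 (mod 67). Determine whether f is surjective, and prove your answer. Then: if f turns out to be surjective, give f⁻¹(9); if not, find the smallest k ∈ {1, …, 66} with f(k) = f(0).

Since gcd(48, 67) = 1, 48 is invertible modulo 67. Euclid's algorithm: 67 = 1·48 + 19, 48 = 2·19 + 10, 19 = 1·10 + 9, 10 = 1·9 + 1; back-substituting gives 1 = 7·48 − 5·67, so 48⁻¹ ≡ 7 (mod 67).
For any y ∈ ℤ/67ℤ, x = 7(y − 6) mod 67 satisfies f(x) = 48·7(y − 6) + 6 ≡ y (since 48·7 ≡ 1 mod 67). So every y has a preimage.
Therefore f is surjective.
Since f is surjective, we find f⁻¹(9): we need 48x ≡ 9 − 6 ≡ 3 (mod 67). Using 48⁻¹ = 7: x ≡ 7·3 = 21, so x = 21.
Check: f(21) = 48·21 + 6 = 1014 = 15·67 + 9 ≡ 9 (mod 67).

21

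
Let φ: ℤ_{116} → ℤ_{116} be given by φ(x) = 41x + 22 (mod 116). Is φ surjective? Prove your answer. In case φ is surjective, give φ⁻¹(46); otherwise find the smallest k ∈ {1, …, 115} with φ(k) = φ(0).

60

Since gcd(41, 116) = 1, 41 is invertible modulo 116. Euclid's algorithm: 116 = 2·41 + 34, 41 = 1·34 + 7, 34 = 4·7 + 6, 7 = 1·6 + 1; back-substituting gives 1 = 17·41 − 6·116, so 41⁻¹ ≡ 17 (mod 116).
Then y ↦ 17(y − 22) is a two-sided inverse to φ, so every y ∈ ℤ_{116} has a preimage.
Thus φ is surjective.
Since φ is surjective, we find φ⁻¹(46): we need 41x ≡ 46 − 22 ≡ 24 (mod 116). Using 41⁻¹ = 17: x ≡ 17·24 = 408 = 3·116 + 60, so x = 60.
Check: φ(60) = 41·60 + 22 = 2482 = 21·116 + 46 ≡ 46 (mod 116).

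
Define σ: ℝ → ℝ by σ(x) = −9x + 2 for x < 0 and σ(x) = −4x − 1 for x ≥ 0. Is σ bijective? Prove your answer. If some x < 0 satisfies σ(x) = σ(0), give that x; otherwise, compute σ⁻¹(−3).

Both pieces are strictly decreasing (slopes −9 and −4), so each is injective on its own interval.
The left piece maps (−∞, 0) onto (2, ∞); the right piece maps [0, ∞) onto (−∞, −1].
The images leave a gap (2 has no preimage), so σ is not surjective, hence not bijective.
Because the two images are disjoint, no x < 0 has σ(x) = σ(0), so we compute σ⁻¹(−3): −3 lies in (−∞, −1], so solve −4x − 1 = −3: x = (−3 + 1)/(−4) = 1/2.

1/2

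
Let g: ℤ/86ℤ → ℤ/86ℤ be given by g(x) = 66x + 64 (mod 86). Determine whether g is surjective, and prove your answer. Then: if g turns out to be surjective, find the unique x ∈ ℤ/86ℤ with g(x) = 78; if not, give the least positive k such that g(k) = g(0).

By definition, g is surjective if every y in the codomain equals g(x) for some x in the domain.
Since gcd(66, 86) = 2, we have 66x ≡ 0 (mod 2) for all x, so g(x) ≡ 0 (mod 2).
But 1 ≢ 0 (mod 2), so 1 ∈ ℤ/86ℤ has no preimage. Thus g is not surjective.
Since g is not surjective, we find the least positive k with g(k) = g(0): this means 66k ≡ 0 (mod 86), i.e. 86 ∣ 66k. Since gcd(66, 86) = 2, dividing through by 2 this holds exactly when 43 ∣ 33k, and as gcd(33, 43) = 1, exactly when 43 ∣ k.
The smallest positive such k is 43.

43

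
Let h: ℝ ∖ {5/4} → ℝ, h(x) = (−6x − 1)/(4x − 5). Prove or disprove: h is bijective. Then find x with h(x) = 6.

If h(x) = −3/2, cross-multiplying gives 4(−6x − 1) = −6(4x − 5), which simplifies to −4 = 30 — false.  So −3/2 has no preimage and h is not surjective.
Hence h is not bijective.
Solving h(x) = 6: cross-multiplying gives −6x − 1 = 6(4x − 5), which rearranges to −30x = −29, so x = 29/30.

29/30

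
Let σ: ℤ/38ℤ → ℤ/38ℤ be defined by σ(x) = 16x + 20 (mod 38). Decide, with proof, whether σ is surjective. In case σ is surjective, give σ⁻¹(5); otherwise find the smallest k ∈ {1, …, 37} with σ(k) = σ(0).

Recall: surjectivity means every element of the codomain has a preimage under σ.
Since gcd(16, 38) = 2, we have 16x ≡ 0 (mod 2) for all x, so σ(x) ≡ 0 (mod 2).
But 1 ≢ 0 (mod 2), so 1 ∈ ℤ/38ℤ has no preimage. Hence σ is not surjective.
Since σ is not surjective, we find the least positive k with σ(k) = σ(0): this means 16k ≡ 0 (mod 38), i.e. 38 ∣ 16k. Since gcd(16, 38) = 2, dividing through by 2 this holds exactly when 19 ∣ 8k, and as gcd(8, 19) = 1, exactly when 19 ∣ k.
The smallest positive such k is 19.

19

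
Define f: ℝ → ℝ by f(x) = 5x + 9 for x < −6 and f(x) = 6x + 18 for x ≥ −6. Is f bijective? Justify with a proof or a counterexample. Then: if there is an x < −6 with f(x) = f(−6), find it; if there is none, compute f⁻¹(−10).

Both pieces are strictly increasing (slopes 5 and 6), so each is injective on its own interval.
The left piece maps (−∞, −6) onto (−∞, −21); the right piece maps [−6, ∞) onto [−18, ∞).
The images leave a gap (−21 has no preimage), so f is not surjective, hence not bijective.
Because the two images are disjoint, no x < −6 has f(x) = f(−6), so we compute f⁻¹(−10): −10 lies in [−18, ∞), so solve 6x + 18 = −10: x = (−10 − 18)/6 = −14/3.

-14/3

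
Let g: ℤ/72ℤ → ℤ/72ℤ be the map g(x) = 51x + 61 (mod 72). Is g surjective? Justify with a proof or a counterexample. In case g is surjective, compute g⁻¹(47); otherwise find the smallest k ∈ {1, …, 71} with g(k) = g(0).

24

Since gcd(51, 72) = 3, we have 51x ≡ 0 (mod 3) for all x, so g(x) ≡ 1 (mod 3).
But 0 ≢ 1 (mod 3), so 0 ∈ ℤ/72ℤ has no preimage. Hence g is not surjective.
Since g is not surjective, we find the least positive k with g(k) = g(0): this means 51k ≡ 0 (mod 72), i.e. 72 ∣ 51k. Since gcd(51, 72) = 3, dividing through by 3 this holds exactly when 24 ∣ 17k, and as gcd(17, 24) = 1, exactly when 24 ∣ k.
The smallest positive such k is 24.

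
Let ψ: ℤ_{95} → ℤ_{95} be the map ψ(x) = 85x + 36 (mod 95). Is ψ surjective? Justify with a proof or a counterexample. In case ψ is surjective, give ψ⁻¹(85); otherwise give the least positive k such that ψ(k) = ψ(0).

Since gcd(85, 95) = 5, we have 85x ≡ 0 (mod 5) for all x, so ψ(x) ≡ 1 (mod 5).
But 0 ≢ 1 (mod 5), so 0 ∈ ℤ_{95} has no preimage. Hence ψ is not surjective.
Since ψ is not surjective, we find the least positive k with ψ(k) = ψ(0): this means 85k ≡ 0 (mod 95), i.e. 95 ∣ 85k. Since gcd(85, 95) = 5, dividing through by 5 this holds exactly when 19 ∣ 17k, and as gcd(17, 19) = 1, exactly when 19 ∣ k.
The smallest positive such k is 19.

19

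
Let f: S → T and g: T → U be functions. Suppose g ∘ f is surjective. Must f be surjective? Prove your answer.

not surjective

No. Take S = {1}, T = {1, 2, 3, 4}, U = {1}, f(a) = 1 for every a ∈ S, and g(b) = 1 for every b ∈ T.
Then g ∘ f is surjective onto {1}, but 4 ∈ T has no preimage under f, so f is not surjective.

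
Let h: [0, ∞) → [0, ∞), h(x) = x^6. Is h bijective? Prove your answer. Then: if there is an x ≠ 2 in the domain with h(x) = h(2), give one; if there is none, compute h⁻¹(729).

On [0, ∞), x ↦ x^6 is strictly increasing (injective) and for any y ∈ [0, ∞) the 6th root y^{1/6} lies in [0, ∞) (surjective). So h is bijective.
Since x ↦ x^6 is strictly increasing on [0, ∞), it is injective there, so no x ≠ 2 in the domain has h(x) = h(2). We therefore compute h⁻¹(729) = 729^{1/6} = 3 (indeed 3^6 = 729).

3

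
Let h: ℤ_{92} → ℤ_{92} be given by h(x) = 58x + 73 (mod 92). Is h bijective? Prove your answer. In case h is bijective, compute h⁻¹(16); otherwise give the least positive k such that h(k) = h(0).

46

We have gcd(58, 92) = 2 > 1. Taking x_1 = 0 and x_2 = 46: h(0) = 73 and h(46) = 58·46 + 73 = 2741 ≡ 73 (mod 92).
So h(0) = h(46) while 0 ≠ 46, thus h is not injective, hence not bijective.
Since h is not bijective, we find the least positive k with h(k) = h(0): this means 58k ≡ 0 (mod 92), i.e. 92 ∣ 58k. Since gcd(58, 92) = 2, dividing through by 2 this holds exactly when 46 ∣ 29k, and as gcd(29, 46) = 1, exactly when 46 ∣ k.
The smallest positive such k is 46.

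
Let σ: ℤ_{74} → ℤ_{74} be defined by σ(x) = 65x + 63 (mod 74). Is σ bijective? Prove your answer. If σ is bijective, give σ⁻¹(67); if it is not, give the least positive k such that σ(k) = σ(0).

16

By definition, σ is injective if σ(a) = σ(b) implies a = b.
Suppose σ(a) = σ(b) in ℤ_{74}. Then 65a + 63 ≡ 65b + 63 (mod 74), so 65(a − b) ≡ 0 (mod 74).
Since gcd(65, 74) = 1, 65 is invertible modulo 74, therefore a − b ≡ 0 (mod 74), i.e. a = b.
We now compute 65⁻¹ mod 74 explicitly. Euclid's algorithm: 74 = 1·65 + 9, 65 = 7·9 + 2, 9 = 4·2 + 1; back-substituting gives 1 = 41·65 − 36·74, so 65⁻¹ ≡ 41 (mod 74).
Then y ↦ 41(y − 63) is a two-sided inverse to σ, so every y ∈ ℤ_{74} has a preimage.
Thus σ is bijective.
Since σ is bijective, we find σ⁻¹(67): we need 65x ≡ 67 − 63 ≡ 4 (mod 74). Using 65⁻¹ = 41: x ≡ 41·4 = 164 = 2·74 + 16, so x = 16.
Check: σ(16) = 65·16 + 63 = 1103 = 14·74 + 67 ≡ 67 (mod 74).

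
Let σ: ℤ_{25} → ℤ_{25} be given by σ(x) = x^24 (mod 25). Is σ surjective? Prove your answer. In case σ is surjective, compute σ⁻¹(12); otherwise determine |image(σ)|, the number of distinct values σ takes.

6

σ(3): Repeated squaring mod 25: 3^1 ≡ 3, 3^2 ≡ 3² = 9, 3^4 ≡ 9² = 81 ≡ 6, 3^8 ≡ 6² = 36 ≡ 11, 3^16 ≡ 11² = 121 ≡ 21. Since 24 = 16 + 8, 3^24 ≡ 21·11: 21·11 = 231 ≡ 6. So 3^24 ≡ 6 (mod 25).
σ(4): Repeated squaring mod 25: 4^1 ≡ 4, 4^2 ≡ 4² = 16, 4^4 ≡ 16² = 256 ≡ 6, 4^8 ≡ 6² = 36 ≡ 11, 4^16 ≡ 11² = 121 ≡ 21. Since 24 = 16 + 8, 4^24 ≡ 21·11: 21·11 = 231 ≡ 6. So 4^24 ≡ 6 (mod 25).
So σ(3) = σ(4) = 6 while 3 ≠ 4, hence σ is not injective.
A non-injective map from the 25-element set ℤ_{25} to itself takes at most 24 distinct values, so it cannot be surjective. So σ is not surjective.
Since σ is not surjective, we determine |image(σ)|. Computing x^24 mod 25 for each x (by repeated squaring, reducing mod 25 at every step), the values σ(0), σ(1), …, σ(24) are: 0, 1, 16, 6, 6, 0, 21, 1, 21, 11, 0, 16, 11, 11, 16, 0, 11, 21, 1, 21, 0, 6, 6, 16, 1.
The distinct values are {0, 1, 6, 11, 16, 21}; there are 6 of them.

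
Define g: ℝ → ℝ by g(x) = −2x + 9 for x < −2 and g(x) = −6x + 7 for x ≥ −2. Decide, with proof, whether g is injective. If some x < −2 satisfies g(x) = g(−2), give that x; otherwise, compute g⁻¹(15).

-5

Both pieces are strictly decreasing (slopes −2 and −6), so each is injective on its own interval.
The left piece maps (−∞, −2) onto (13, ∞); the right piece maps [−2, ∞) onto (−∞, 19].
These images overlap. In particular g(−2) = 19 (right piece), and solving −2x + 9 = 19 on the left piece gives x = −5 < −2.
So g(−5) = g(−2) with −5 ≠ −2, and g is not injective. This x = −5 is the requested value below −2.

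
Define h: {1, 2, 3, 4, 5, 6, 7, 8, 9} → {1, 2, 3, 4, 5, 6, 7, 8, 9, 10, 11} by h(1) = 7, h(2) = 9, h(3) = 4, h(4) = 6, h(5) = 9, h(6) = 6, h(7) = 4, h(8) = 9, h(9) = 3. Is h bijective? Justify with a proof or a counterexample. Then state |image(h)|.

h(2) = 9 = h(5) with 2 ≠ 5, so h is not injective, hence not bijective.
The image of h is {3, 4, 6, 7, 9}, which has 5 elements.

5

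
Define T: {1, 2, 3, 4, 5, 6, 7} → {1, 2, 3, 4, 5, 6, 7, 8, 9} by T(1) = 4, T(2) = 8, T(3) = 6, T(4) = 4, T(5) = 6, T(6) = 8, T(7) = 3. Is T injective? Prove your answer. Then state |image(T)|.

4

T(1) = 4 = T(4) with 1 ≠ 4, so T is not injective.
The image of T is {3, 4, 6, 8}, which has 4 elements.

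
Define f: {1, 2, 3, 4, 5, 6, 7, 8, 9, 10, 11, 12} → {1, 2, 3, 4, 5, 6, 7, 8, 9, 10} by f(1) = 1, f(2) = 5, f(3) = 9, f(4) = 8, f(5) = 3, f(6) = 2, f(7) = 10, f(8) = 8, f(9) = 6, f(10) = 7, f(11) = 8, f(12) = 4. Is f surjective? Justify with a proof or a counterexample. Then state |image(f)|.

Every element of the codomain has a preimage: 1 = f(1), 2 = f(6), 3 = f(5), 4 = f(12), 5 = f(2), 6 = f(9), 7 = f(10), 8 = f(4), 9 = f(3), 10 = f(7).
Hence f is surjective.
The image of f is {1, 2, 3, 4, 5, 6, 7, 8, 9, 10}, which has 10 elements.

10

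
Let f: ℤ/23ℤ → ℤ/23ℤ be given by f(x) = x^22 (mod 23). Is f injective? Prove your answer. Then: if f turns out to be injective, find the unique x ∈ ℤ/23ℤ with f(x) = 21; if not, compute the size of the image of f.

2

f(1) = 1^22 = 1.
f(2): Repeated squaring mod 23: 2^1 ≡ 2, 2^2 ≡ 2² = 4, 2^4 ≡ 4² = 16, 2^8 ≡ 16² = 256 ≡ 3, 2^16 ≡ 3² = 9. Since 22 = 16 + 4 + 2, 2^22 ≡ 9·16·4: 9·16 = 144 ≡ 6, then 6·4 = 24 ≡ 1. So 2^22 ≡ 1 (mod 23).
So f(1) = f(2) = 1 while 1 ≠ 2, thus f is not injective.
Since f is not injective, we determine |image(f)|. Computing x^22 mod 23 for each x (by repeated squaring, reducing mod 23 at every step), the values f(0), f(1), …, f(22) are: 0, 1, 1, 1, 1, 1, 1, 1, 1, 1, 1, 1, 1, 1, 1, 1, 1, 1, 1, 1, 1, 1, 1.
The distinct values are {0, 1}; there are 2 of them.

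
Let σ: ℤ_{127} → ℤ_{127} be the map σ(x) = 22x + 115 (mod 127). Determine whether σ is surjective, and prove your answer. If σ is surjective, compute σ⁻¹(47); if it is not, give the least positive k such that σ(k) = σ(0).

20

Recall: surjectivity means every element of the codomain has a preimage under σ.
Since gcd(22, 127) = 1, 22 is invertible modulo 127. Euclid's algorithm: 127 = 5·22 + 17, 22 = 1·17 + 5, 17 = 3·5 + 2, 5 = 2·2 + 1; back-substituting gives 1 = 52·22 − 9·127, so 22⁻¹ ≡ 52 (mod 127).
For any y ∈ ℤ_{127}, x = 52(y − 115) mod 127 satisfies σ(x) = 22·52(y − 115) + 115 ≡ y (since 22·52 ≡ 1 mod 127). So every y has a preimage.
So σ is surjective.
Since σ is surjective, we find σ⁻¹(47): we need 22x ≡ 47 − 115 ≡ 59 (mod 127). Using 22⁻¹ = 52: x ≡ 52·59 = 3068 = 24·127 + 20, so x = 20.
Check: σ(20) = 22·20 + 115 = 555 = 4·127 + 47 ≡ 47 (mod 127).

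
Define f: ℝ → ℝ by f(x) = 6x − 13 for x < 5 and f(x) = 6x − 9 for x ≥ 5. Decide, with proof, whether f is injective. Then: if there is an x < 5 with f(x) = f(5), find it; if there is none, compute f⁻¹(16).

29/6

Both pieces are strictly increasing (slopes 6 and 6), so each is injective on its own interval.
The left piece maps (−∞, 5) onto (−∞, 17); the right piece maps [5, ∞) onto [21, ∞).
These images are disjoint, so no value is attained by both pieces. Therefore f is injective.
Because the two images are disjoint, no x < 5 has f(x) = f(5), so we compute f⁻¹(16): 16 lies in (−∞, 17), so solve 6x − 13 = 16: x = (16 + 13)/6 = 29/6.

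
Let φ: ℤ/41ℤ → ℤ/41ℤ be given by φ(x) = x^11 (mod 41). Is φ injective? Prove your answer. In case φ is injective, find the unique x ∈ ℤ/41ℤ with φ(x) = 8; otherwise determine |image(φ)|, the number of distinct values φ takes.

Since 41 is prime, the nonzero elements of ℤ/41ℤ form a cyclic group of order 40.
As gcd(11, 40) = 1, raising to the 11th power is a bijection on this group: if a^11 ≡ b^11 then (ab^{−1})^11 = 1, and the only element of order dividing gcd(11, 40) = 1 is 1, so a = b.
With φ(0) = 0 this makes φ injective on all of ℤ/41ℤ, hence bijective (finite equal-size domain and codomain). In particular φ is injective.
Since φ is injective, we find the preimage of 8. The inverse of x ↦ x^11 on (ℤ/41ℤ)^× is x ↦ x^11, because 11·11 = 121 = 3·40 + 1 ≡ 1 (mod 40) and x^{40} = 1 for x ≠ 0 (Fermat). So φ⁻¹(8) = 8^11 mod 41.
Repeated squaring mod 41: 8^1 ≡ 8, 8^2 ≡ 8² = 64 ≡ 23, 8^4 ≡ 23² = 529 ≡ 37, 8^8 ≡ 37² = 1369 ≡ 16. Since 11 = 8 + 2 + 1, 8^11 ≡ 16·23·8: 16·23 = 368 ≡ 40, then 40·8 = 320 ≡ 33. So 8^11 ≡ 33 (mod 41).
Hence φ⁻¹(8) = 33.

33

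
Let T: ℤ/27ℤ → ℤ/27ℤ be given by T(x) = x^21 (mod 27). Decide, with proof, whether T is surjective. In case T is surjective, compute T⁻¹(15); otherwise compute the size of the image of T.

T(0) = 0^21 = 0.
T(3): Repeated squaring mod 27: 3^1 ≡ 3, 3^2 ≡ 3² = 9, 3^4 ≡ 9² = 81 ≡ 0, 3^8 ≡ 0² = 0, 3^16 ≡ 0² = 0. Since 21 = 16 + 4 + 1, 3^21 ≡ 0·0·3: 0·0 = 0, then 0·3 = 0. So 3^21 ≡ 0 (mod 27).
So T(0) = T(3) = 0 while 0 ≠ 3, thus T is not injective.
A non-injective map from the 27-element set ℤ/27ℤ to itself takes at most 26 distinct values, so it cannot be surjective. Therefore T is not surjective.
Since T is not surjective, we determine |image(T)|. Computing x^21 mod 27 for each x (by repeated squaring, reducing mod 27 at every step), the values T(0), T(1), …, T(26) are: 0, 1, 8, 0, 10, 17, 0, 19, 26, 0, 1, 8, 0, 10, 17, 0, 19, 26, 0, 1, 8, 0, 10, 17, 0, 19, 26.
The distinct values are {0, 1, 8, 10, 17, 19, 26}; there are 7 of them.

7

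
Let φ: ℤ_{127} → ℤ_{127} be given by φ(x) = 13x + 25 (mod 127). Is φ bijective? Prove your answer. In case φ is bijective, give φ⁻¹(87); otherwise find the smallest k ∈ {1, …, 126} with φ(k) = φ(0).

122

If φ(x_1) = φ(x_2), then 13x_1 ≡ 13x_2 (mod 127). Because gcd(13, 127) = 1, we may cancel 13 to get x_1 ≡ x_2 (mod 127).
We now compute 13⁻¹ mod 127 explicitly. Euclid's algorithm: 127 = 9·13 + 10, 13 = 1·10 + 3, 10 = 3·3 + 1; back-substituting gives 1 = 88·13 − 9·127, so 13⁻¹ ≡ 88 (mod 127).
For any y ∈ ℤ_{127}, x = 88(y − 25) mod 127 satisfies φ(x) = 13·88(y − 25) + 25 ≡ y (since 13·88 ≡ 1 mod 127). So every y has a preimage.
So φ is bijective.
Since φ is bijective, we compute φ⁻¹(87): solve 13x + 25 ≡ 87 (mod 127), i.e. 13x ≡ 62 (mod 127).
Multiplying by 13⁻¹ = 88 gives x ≡ 88·62 = 5456 = 42·127 + 122 ≡ 122 (mod 127).
Check: φ(122) = 13·122 + 25 = 1611 = 12·127 + 87 ≡ 87 (mod 127).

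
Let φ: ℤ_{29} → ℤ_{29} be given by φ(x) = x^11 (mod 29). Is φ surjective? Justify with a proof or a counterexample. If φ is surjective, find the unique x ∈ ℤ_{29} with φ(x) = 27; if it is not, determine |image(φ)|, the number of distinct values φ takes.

19

Since 29 is prime, the nonzero elements of ℤ_{29} form a cyclic group of order 28.
As gcd(11, 28) = 1, raising to the 11th power is a bijection on this group: if s^11 ≡ t^11 then (st^{−1})^11 = 1, and the only element of order dividing gcd(11, 28) = 1 is 1, so s = t.
With φ(0) = 0 this makes φ injective on all of ℤ_{29}, hence bijective (finite equal-size domain and codomain). In particular φ is surjective.
Since φ is surjective, we find the preimage of 27. The inverse of x ↦ x^11 on (ℤ_{29})^× is x ↦ x^23, because 11·23 = 253 = 9·28 + 1 ≡ 1 (mod 28) and x^{28} = 1 for x ≠ 0 (Fermat). So φ⁻¹(27) = 27^23 mod 29.
Repeated squaring mod 29: 27^1 ≡ 27, 27^2 ≡ 27² = 729 ≡ 4, 27^4 ≡ 4² = 16, 27^8 ≡ 16² = 256 ≡ 24, 27^16 ≡ 24² = 576 ≡ 25. Since 23 = 16 + 4 + 2 + 1, 27^23 ≡ 25·16·4·27: 25·16 = 400 ≡ 23, then 23·4 = 92 ≡ 5, then 5·27 = 135 ≡ 19. So 27^23 ≡ 19 (mod 29).
Hence φ⁻¹(27) = 19.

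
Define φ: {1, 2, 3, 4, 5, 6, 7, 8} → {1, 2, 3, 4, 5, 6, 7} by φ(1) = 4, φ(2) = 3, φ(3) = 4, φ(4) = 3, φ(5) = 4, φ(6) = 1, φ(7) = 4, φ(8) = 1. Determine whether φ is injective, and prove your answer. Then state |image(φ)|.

3

φ(1) = 4 = φ(3) with 1 ≠ 3, so φ is not injective.
The image of φ is {1, 3, 4}, which has 3 elements.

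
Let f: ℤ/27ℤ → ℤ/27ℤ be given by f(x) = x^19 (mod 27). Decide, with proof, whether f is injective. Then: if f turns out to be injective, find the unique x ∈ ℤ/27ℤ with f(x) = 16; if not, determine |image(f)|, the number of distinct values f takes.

f(0) = 0^19 = 0.
f(3): Repeated squaring mod 27: 3^1 ≡ 3, 3^2 ≡ 3² = 9, 3^4 ≡ 9² = 81 ≡ 0, 3^8 ≡ 0² = 0, 3^16 ≡ 0² = 0. Since 19 = 16 + 2 + 1, 3^19 ≡ 0·9·3: 0·9 = 0, then 0·3 = 0. So 3^19 ≡ 0 (mod 27).
So f(0) = f(3) = 0 while 0 ≠ 3, hence f is not injective.
Since f is not injective, we determine |image(f)|. Computing x^19 mod 27 for each x (by repeated squaring, reducing mod 27 at every step), the values f(0), f(1), …, f(26) are: 0, 1, 2, 0, 4, 5, 0, 7, 8, 0, 10, 11, 0, 13, 14, 0, 16, 17, 0, 19, 20, 0, 22, 23, 0, 25, 26.
The distinct values are {0, 1, 2, 4, 5, 7, 8, 10, 11, 13, 14, 16, 17, 19, 20, 22, 23, 25, 26}; there are 19 of them.

19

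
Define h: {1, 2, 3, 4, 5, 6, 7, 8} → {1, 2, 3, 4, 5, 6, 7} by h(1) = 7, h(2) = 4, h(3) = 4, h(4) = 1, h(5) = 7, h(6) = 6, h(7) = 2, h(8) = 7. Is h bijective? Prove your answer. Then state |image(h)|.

h(2) = 4 = h(3) with 2 ≠ 3, so h is not injective, hence not bijective.
The image of h is {1, 2, 4, 6, 7}, which has 5 elements.

5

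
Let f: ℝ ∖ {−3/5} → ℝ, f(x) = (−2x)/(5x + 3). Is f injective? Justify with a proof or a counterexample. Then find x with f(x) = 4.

-6/11

Suppose f(a) = f(b). Cross-multiplying: (−2a)(5b + 3) = (−2b)(5a + 3).
Expanding both sides and cancelling the symmetric terms leaves −6·(a − b) = 0. Since −6 ≠ 0, a = b. Therefore f is injective.
Solving f(x) = 4: cross-multiplying gives −2x = 4(5x + 3), which rearranges to −22x = 12, so x = −6/11.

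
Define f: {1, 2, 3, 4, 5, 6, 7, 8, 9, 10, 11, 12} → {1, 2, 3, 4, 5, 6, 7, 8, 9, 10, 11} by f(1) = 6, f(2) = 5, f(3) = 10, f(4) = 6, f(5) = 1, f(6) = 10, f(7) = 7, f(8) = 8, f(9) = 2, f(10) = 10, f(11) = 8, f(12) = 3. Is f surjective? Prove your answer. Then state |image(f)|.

No element maps to 4, so f is not surjective.
The image of f is {1, 2, 3, 5, 6, 7, 8, 10}, which has 8 elements.

8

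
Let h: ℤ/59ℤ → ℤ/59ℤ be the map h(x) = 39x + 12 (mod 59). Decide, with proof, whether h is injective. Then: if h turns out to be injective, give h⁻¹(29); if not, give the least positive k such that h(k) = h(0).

Suppose h(u) = h(v) in ℤ/59ℤ. Then 39u + 12 ≡ 39v + 12 (mod 59), thus 39(u − v) ≡ 0 (mod 59).
Since gcd(39, 59) = 1, 39 is invertible modulo 59, thus u − v ≡ 0 (mod 59), i.e. u = v.
Therefore h is injective.
We now compute 39⁻¹ mod 59 explicitly. Euclid's algorithm: 59 = 1·39 + 20, 39 = 1·20 + 19, 20 = 1·19 + 1; back-substituting gives 1 = 56·39 − 37·59, so 39⁻¹ ≡ 56 (mod 59).
Since h is injective, we compute h⁻¹(29): solve 39x + 12 ≡ 29 (mod 59), i.e. 39x ≡ 17 (mod 59).
Multiplying by 39⁻¹ = 56 gives x ≡ 56·17 = 952 = 16·59 + 8 ≡ 8 (mod 59).
Check: h(8) = 39·8 + 12 = 324 = 5·59 + 29 ≡ 29 (mod 59).

8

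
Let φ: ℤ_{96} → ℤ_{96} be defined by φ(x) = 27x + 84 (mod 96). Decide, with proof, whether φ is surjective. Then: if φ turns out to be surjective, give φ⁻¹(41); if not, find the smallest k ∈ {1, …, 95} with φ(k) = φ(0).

32

Since gcd(27, 96) = 3, we have 27x ≡ 0 (mod 3) for all x, so φ(x) ≡ 0 (mod 3).
But 1 ≢ 0 (mod 3), so 1 ∈ ℤ_{96} has no preimage. Hence φ is not surjective.
Since φ is not surjective, we find the least positive k with φ(k) = φ(0): this means 27k ≡ 0 (mod 96), i.e. 96 ∣ 27k. Since gcd(27, 96) = 3, dividing through by 3 this holds exactly when 32 ∣ 9k, and as gcd(9, 32) = 1, exactly when 32 ∣ k.
The smallest positive such k is 32.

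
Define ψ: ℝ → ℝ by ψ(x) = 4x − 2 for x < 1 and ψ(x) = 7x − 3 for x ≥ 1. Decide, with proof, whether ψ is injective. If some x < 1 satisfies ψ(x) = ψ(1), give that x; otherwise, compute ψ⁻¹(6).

9/7

Both pieces are strictly increasing (slopes 4 and 7), so each is injective on its own interval.
The left piece maps (−∞, 1) onto (−∞, 2); the right piece maps [1, ∞) onto [4, ∞).
These images are disjoint, so no value is attained by both pieces. Thus ψ is injective.
Because the two images are disjoint, no x < 1 has ψ(x) = ψ(1), so we compute ψ⁻¹(6): 6 lies in [4, ∞), so solve 7x − 3 = 6: x = (6 + 3)/7 = 9/7.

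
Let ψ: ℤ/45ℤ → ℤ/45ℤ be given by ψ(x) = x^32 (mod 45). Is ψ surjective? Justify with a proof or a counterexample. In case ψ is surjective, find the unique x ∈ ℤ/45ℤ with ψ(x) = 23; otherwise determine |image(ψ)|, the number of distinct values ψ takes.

ψ(3): Repeated squaring mod 45: 3^1 ≡ 3, 3^2 ≡ 3² = 9, 3^4 ≡ 9² = 81 ≡ 36, 3^8 ≡ 36² = 1296 ≡ 36, 3^16 ≡ 36² = 1296 ≡ 36, 3^32 ≡ 36² = 1296 ≡ 36. So 3^32 ≡ 36 (mod 45).
ψ(6): Repeated squaring mod 45: 6^1 ≡ 6, 6^2 ≡ 6² = 36, 6^4 ≡ 36² = 1296 ≡ 36, 6^8 ≡ 36² = 1296 ≡ 36, 6^16 ≡ 36² = 1296 ≡ 36, 6^32 ≡ 36² = 1296 ≡ 36. So 6^32 ≡ 36 (mod 45).
So ψ(3) = ψ(6) = 36 while 3 ≠ 6, thus ψ is not injective.
A non-injective map from the 45-element set ℤ/45ℤ to itself takes at most 44 distinct values, so it cannot be surjective. So ψ is not surjective.
Since ψ is not surjective, we determine |image(ψ)|. Computing x^32 mod 45 for each x (by repeated squaring, reducing mod 45 at every step), the values ψ(0), ψ(1), …, ψ(44) are: 0, 1, 31, 36, 16, 25, 36, 31, 1, 36, 10, 31, 36, 16, 16, 0, 31, 1, 36, 1, 40, 36, 16, 16, 36, 40, 1, 36, 1, 31, 0, 16, 16, 36, 31, 10, 36, 1, 31, 36, 25, 16, 36, 31, 1.
The distinct values are {0, 1, 10, 16, 25, 31, 36, 40}; there are 8 of them.

8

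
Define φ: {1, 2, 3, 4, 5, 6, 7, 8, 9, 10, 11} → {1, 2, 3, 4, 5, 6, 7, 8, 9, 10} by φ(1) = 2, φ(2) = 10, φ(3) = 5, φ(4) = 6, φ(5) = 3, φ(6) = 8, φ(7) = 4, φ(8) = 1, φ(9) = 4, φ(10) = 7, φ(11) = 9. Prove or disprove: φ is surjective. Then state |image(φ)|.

10

Every element of the codomain has a preimage: 1 = φ(8), 2 = φ(1), 3 = φ(5), 4 = φ(7), 5 = φ(3), 6 = φ(4), 7 = φ(10), 8 = φ(6), 9 = φ(11), 10 = φ(2).
Hence φ is surjective.
The image of φ is {1, 2, 3, 4, 5, 6, 7, 8, 9, 10}, which has 10 elements.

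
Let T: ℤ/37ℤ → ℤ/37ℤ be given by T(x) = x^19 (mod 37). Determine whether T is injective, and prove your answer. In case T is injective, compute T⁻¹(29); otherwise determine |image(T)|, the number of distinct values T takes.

Since 37 is prime, the nonzero elements of ℤ/37ℤ form a cyclic group of order 36.
As gcd(19, 36) = 1, raising to the 19th power is a bijection on this group: if s^19 ≡ t^19 then (st^{−1})^19 = 1, and the only element of order dividing gcd(19, 36) = 1 is 1, so s = t.
With T(0) = 0 this makes T injective on all of ℤ/37ℤ, hence bijective (finite equal-size domain and codomain). In particular T is injective.
Since T is injective, we find the preimage of 29. The inverse of x ↦ x^19 on (ℤ/37ℤ)^× is x ↦ x^19, because 19·19 = 361 = 10·36 + 1 ≡ 1 (mod 36) and x^{36} = 1 for x ≠ 0 (Fermat). So T⁻¹(29) = 29^19 mod 37.
Repeated squaring mod 37: 29^1 ≡ 29, 29^2 ≡ 29² = 841 ≡ 27, 29^4 ≡ 27² = 729 ≡ 26, 29^8 ≡ 26² = 676 ≡ 10, 29^16 ≡ 10² = 100 ≡ 26. Since 19 = 16 + 2 + 1, 29^19 ≡ 26·27·29: 26·27 = 702 ≡ 36, then 36·29 = 1044 ≡ 8. So 29^19 ≡ 8 (mod 37).
Hence T⁻¹(29) = 8.

8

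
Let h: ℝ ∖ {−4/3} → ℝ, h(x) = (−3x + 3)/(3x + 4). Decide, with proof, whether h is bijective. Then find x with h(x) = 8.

-29/27

If h(x) = −1, cross-multiplying gives 3(−3x + 3) = −3(3x + 4), which simplifies to 9 = −12 — false.  So −1 has no preimage and h is not surjective.
Therefore h is not bijective.
Solving h(x) = 8: cross-multiplying gives −3x + 3 = 8(3x + 4), which rearranges to −27x = 29, so x = −29/27.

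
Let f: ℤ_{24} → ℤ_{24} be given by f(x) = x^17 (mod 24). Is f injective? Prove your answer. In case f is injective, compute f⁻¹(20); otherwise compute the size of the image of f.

f(0) = 0^17 = 0.
f(6): Repeated squaring mod 24: 6^1 ≡ 6, 6^2 ≡ 6² = 36 ≡ 12, 6^4 ≡ 12² = 144 ≡ 0, 6^8 ≡ 0² = 0, 6^16 ≡ 0² = 0. Since 17 = 16 + 1, 6^17 ≡ 0·6: 0·6 = 0. So 6^17 ≡ 0 (mod 24).
So f(0) = f(6) = 0 while 0 ≠ 6, hence f is not injective.
Since f is not injective, we determine |image(f)|. Computing x^17 mod 24 for each x (by repeated squaring, reducing mod 24 at every step), the values f(0), f(1), …, f(23) are: 0, 1, 8, 3, 16, 5, 0, 7, 8, 9, 16, 11, 0, 13, 8, 15, 16, 17, 0, 19, 8, 21, 16, 23.
The distinct values are {0, 1, 3, 5, 7, 8, 9, 11, 13, 15, 16, 17, 19, 21, 23}; there are 15 of them.

15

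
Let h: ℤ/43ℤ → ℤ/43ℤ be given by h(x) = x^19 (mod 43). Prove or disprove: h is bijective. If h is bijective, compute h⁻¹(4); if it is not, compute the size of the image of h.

21

Since 43 is prime, the nonzero elements of ℤ/43ℤ form a cyclic group of order 42.
As gcd(19, 42) = 1, raising to the 19th power is a bijection on this group: if a^19 ≡ b^19 then (ab^{−1})^19 = 1, and the only element of order dividing gcd(19, 42) = 1 is 1, so a = b.
With h(0) = 0 this makes h injective on all of ℤ/43ℤ, hence bijective (finite equal-size domain and codomain). In particular h is bijective.
Since h is bijective, we find the preimage of 4. The inverse of x ↦ x^19 on (ℤ/43ℤ)^× is x ↦ x^31, because 19·31 = 589 = 14·42 + 1 ≡ 1 (mod 42) and x^{42} = 1 for x ≠ 0 (Fermat). So h⁻¹(4) = 4^31 mod 43.
Repeated squaring mod 43: 4^1 ≡ 4, 4^2 ≡ 4² = 16, 4^4 ≡ 16² = 256 ≡ 41, 4^8 ≡ 41² = 1681 ≡ 4, 4^16 ≡ 4² = 16. Since 31 = 16 + 8 + 4 + 2 + 1, 4^31 ≡ 16·4·41·16·4: 16·4 = 64 ≡ 21, then 21·41 = 861 ≡ 1, then 1·16 = 16, then 16·4 = 64 ≡ 21. So 4^31 ≡ 21 (mod 43).
Hence h⁻¹(4) = 21.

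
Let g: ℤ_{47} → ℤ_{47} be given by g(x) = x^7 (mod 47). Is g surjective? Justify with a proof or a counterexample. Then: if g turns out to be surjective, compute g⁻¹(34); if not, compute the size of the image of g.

2

Since 47 is prime, the nonzero elements of ℤ_{47} form a cyclic group of order 46.
As gcd(7, 46) = 1, raising to the 7th power is a bijection on this group: if x_1^7 ≡ x_2^7 then (x_1x_2^{−1})^7 = 1, and the only element of order dividing gcd(7, 46) = 1 is 1, so x_1 = x_2.
With g(0) = 0 this makes g injective on all of ℤ_{47}, hence bijective (finite equal-size domain and codomain). In particular g is surjective.
Since g is surjective, we find the preimage of 34. The inverse of x ↦ x^7 on (ℤ_{47})^× is x ↦ x^33, because 7·33 = 231 = 5·46 + 1 ≡ 1 (mod 46) and x^{46} = 1 for x ≠ 0 (Fermat). So g⁻¹(34) = 34^33 mod 47.
Repeated squaring mod 47: 34^1 ≡ 34, 34^2 ≡ 34² = 1156 ≡ 28, 34^4 ≡ 28² = 784 ≡ 32, 34^8 ≡ 32² = 1024 ≡ 37, 34^16 ≡ 37² = 1369 ≡ 6, 34^32 ≡ 6² = 36. Since 33 = 32 + 1, 34^33 ≡ 36·34: 36·34 = 1224 ≡ 2. So 34^33 ≡ 2 (mod 47).
Hence g⁻¹(34) = 2.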